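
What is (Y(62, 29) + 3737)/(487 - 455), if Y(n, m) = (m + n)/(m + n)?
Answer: 1869/16 ≈ 116.81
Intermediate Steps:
Y(n, m) = 1
(Y(62, 29) + 3737)/(487 - 455) = (1 + 3737)/(487 - 455) = 3738/32 = 3738*(1/32) = 1869/16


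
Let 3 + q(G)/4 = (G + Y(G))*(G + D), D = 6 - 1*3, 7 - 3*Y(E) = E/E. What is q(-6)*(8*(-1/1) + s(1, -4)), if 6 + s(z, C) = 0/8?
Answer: -504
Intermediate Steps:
Y(E) = 2 (Y(E) = 7/3 - E/(3*E) = 7/3 - 1/3*1 = 7/3 - 1/3 = 2)
D = 3 (D = 6 - 3 = 3)
q(G) = -12 + 4*(2 + G)*(3 + G) (q(G) = -12 + 4*((G + 2)*(G + 3)) = -12 + 4*((2 + G)*(3 + G)) = -12 + 4*(2 + G)*(3 + G))
s(z, C) = -6 (s(z, C) = -6 + 0/8 = -6 + 0*(1/8) = -6 + 0 = -6)
q(-6)*(8*(-1/1) + s(1, -4)) = (12 + 4*(-6)**2 + 20*(-6))*(8*(-1/1) - 6) = (12 + 4*36 - 120)*(8*(-1*1) - 6) = (12 + 144 - 120)*(8*(-1) - 6) = 36*(-8 - 6) = 36*(-14) = -504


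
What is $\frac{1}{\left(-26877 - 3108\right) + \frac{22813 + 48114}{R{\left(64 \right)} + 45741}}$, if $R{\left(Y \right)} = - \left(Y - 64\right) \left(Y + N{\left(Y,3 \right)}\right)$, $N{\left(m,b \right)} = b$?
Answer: $- \frac{45741}{1371472958} \approx -3.3352 \cdot 10^{-5}$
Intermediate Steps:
$R{\left(Y \right)} = - \left(-64 + Y\right) \left(3 + Y\right)$ ($R{\left(Y \right)} = - \left(Y - 64\right) \left(Y + 3\right) = - \left(-64 + Y\right) \left(3 + Y\right)$)
$\frac{1}{\left(-26877 - 3108\right) + \frac{22813 + 48114}{R{\left(64 \right)} + 45741}} = \frac{1}{\left(-26877 - 3108\right) + \frac{22813 + 48114}{\left(192 - 64^{2} + 61 \cdot 64\right) + 45741}} = \frac{1}{-29985 + \frac{70927}{\left(192 - 4096 + 3904\right) + 45741}} = \frac{1}{-29985 + \frac{70927}{0 + 45741}} = \frac{1}{-29985 + \frac{70927}{45741}} = \frac{1}{- \frac{1371472958}{45741}} = - \frac{45741}{1371472958}$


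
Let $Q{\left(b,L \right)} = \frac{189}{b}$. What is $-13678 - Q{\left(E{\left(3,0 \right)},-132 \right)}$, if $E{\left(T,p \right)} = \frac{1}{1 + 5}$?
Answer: $-14812$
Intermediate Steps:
$E{\left(T,p \right)} = \frac{1}{6}$
$-13678 - Q{\left(E{\left(3,0 \right)},-132 \right)} = -13678 - 189 \frac{1}{\frac{1}{6}} = -13678 - 189 \cdot 6 = -13678 - 1134 = -14812$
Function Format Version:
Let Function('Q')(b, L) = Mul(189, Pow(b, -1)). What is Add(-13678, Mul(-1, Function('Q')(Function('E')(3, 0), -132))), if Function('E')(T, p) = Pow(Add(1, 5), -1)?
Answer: -14812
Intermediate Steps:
Function('E')(T, p) = Rational(1, 6) (Function('E')(T, p) = Pow(6, -1) = Rational(1, 6))
Add(-13678, Mul(-1, Function('Q')(Function('E')(3, 0), -132))) = Add(-13678, Mul(-1, Mul(189, Pow(Rational(1, 6), -1)))) = Add(-13678, Mul(-1, Mul(189, 6))) = Add(-13678, Mul(-1, 1134)) = Add(-13678, -1134) = -14812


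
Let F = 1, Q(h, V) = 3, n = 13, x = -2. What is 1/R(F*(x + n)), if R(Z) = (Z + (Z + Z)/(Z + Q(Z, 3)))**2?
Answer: 49/7744 ≈ 0.0063275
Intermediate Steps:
R(Z) = (Z + 2*Z/(3 + Z))**2 (R(Z) = (Z + (Z + Z)/(Z + 3))**2 = (Z + (2*Z)/(3 + Z))**2 = (Z + 2*Z/(3 + Z))**2)
1/R(F*(x + n)) = 1/((1*(-2 + 13))**2*(5 + 1*(-2 + 13))**2/(3 + 1*(-2 + 13))**2) = 1/((1*11)**2*(5 + 1*11)**2/(3 + 1*11)**2) = 1/(11**2*(5 + 11)**2/(3 + 11)**2) = 1/(121*16**2/14**2) = 1/(121*(1/196)*256) = 1/(7744/49) = 49/7744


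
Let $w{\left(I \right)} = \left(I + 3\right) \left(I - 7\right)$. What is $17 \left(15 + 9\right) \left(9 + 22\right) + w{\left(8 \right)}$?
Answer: $12659$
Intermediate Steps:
$w{\left(I \right)} = \left(-7 + I\right) \left(3 + I\right)$ ($w{\left(I \right)} = \left(3 + I\right) \left(-7 + I\right) = \left(-7 + I\right) \left(3 + I\right)$)
$17 \left(15 + 9\right) \left(9 + 22\right) + w{\left(8 \right)} = 17 \left(15 + 9\right) \left(9 + 22\right) - \left(53 - 64\right) = 17 \cdot 24 \cdot 31 - -11 = 17 \cdot 744 + 11 = 12648 + 11 = 12659$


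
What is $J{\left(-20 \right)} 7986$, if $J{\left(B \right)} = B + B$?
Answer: $-319440$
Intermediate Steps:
$J{\left(B \right)} = 2 B$
$J{\left(-20 \right)} 7986 = 2 \left(-20\right) 7986 = \left(-40\right) 7986 = -319440$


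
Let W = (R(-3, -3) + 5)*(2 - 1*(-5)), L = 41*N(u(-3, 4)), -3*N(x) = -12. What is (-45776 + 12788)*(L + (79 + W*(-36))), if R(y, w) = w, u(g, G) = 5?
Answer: 8609868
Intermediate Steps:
N(x) = 4 (N(x) = -⅓*(-12) = 4)
L = 164 (L = 41*4 = 164)
W = 14 (W = (-3 + 5)*(2 - 1*(-5)) = 2*(2 + 5) = 2*7 = 14)
(-45776 + 12788)*(L + (79 + W*(-36))) = (-45776 + 12788)*(164 + (79 + 14*(-36))) = -32988*(164 + (79 - 504)) = -32988*(164 - 425) = -32988*(-261) = 8609868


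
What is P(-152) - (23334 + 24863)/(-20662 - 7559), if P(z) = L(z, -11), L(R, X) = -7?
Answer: -149350/28221 ≈ -5.2922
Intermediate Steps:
P(z) = -7
P(-152) - (23334 + 24863)/(-20662 - 7559) = -7 - (23334 + 24863)/(-20662 - 7559) = -7 - 48197/(-28221) = -7 - 48197*(-1)/28221 = -7 - 1*(-48197/28221) = -7 + 48197/28221 = -149350/28221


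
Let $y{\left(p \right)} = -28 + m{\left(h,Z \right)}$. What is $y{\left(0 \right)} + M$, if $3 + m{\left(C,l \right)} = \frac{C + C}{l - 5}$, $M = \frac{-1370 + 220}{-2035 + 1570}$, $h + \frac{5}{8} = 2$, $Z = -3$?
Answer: $- \frac{85919}{2976} \approx -28.871$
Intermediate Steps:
$h = \frac{11}{8}$ ($h = - \frac{5}{8} + 2 = \frac{11}{8} \approx 1.375$)
$M = \frac{230}{93}$ ($M = - \frac{1150}{-465} = \left(-1150\right) \left(- \frac{1}{465}\right) = \frac{230}{93} \approx 2.4731$)
$m{\left(C,l \right)} = -3 + \frac{2 C}{-5 + l}$ ($m{\left(C,l \right)} = -3 + \frac{C + C}{l - 5} = -3 + \frac{2 C}{-5 + l}$)
$y{\left(p \right)} = - \frac{1003}{32}$ ($y{\left(p \right)} = -28 + \frac{15 - -9 + 2 \cdot \frac{11}{8}}{-5 - 3} = -28 + \frac{15 + 9 + \frac{11}{4}}{-8} = -28 - \frac{107}{32} = - \frac{1003}{32}$)
$y{\left(0 \right)} + M = - \frac{1003}{32} + \frac{230}{93} = - \frac{85919}{2976}$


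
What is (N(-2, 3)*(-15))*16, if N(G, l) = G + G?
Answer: 960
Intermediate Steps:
N(G, l) = 2*G
(N(-2, 3)*(-15))*16 = ((2*(-2))*(-15))*16 = -4*(-15)*16 = 60*16 = 960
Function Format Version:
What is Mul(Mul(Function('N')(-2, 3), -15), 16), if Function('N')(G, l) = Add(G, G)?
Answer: 960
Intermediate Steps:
Function('N')(G, l) = Mul(2, G)
Mul(Mul(Function('N')(-2, 3), -15), 16) = Mul(Mul(Mul(2, -2), -15), 16) = Mul(Mul(-4, -15), 16) = Mul(60, 16) = 960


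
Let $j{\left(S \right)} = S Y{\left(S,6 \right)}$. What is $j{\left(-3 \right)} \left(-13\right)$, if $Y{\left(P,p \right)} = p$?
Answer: $234$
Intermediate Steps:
$j{\left(S \right)} = 6 S$ ($j{\left(S \right)} = S 6 = 6 S$)
$j{\left(-3 \right)} \left(-13\right) = 6 \left(-3\right) \left(-13\right) = \left(-18\right) \left(-13\right) = 234$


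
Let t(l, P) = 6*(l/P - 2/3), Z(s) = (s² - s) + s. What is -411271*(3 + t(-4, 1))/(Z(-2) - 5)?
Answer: -10281775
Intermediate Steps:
Z(s) = s²
t(l, P) = -4 + 6*l/P (t(l, P) = 6*(l/P - 2*⅓) = 6*(l/P - ⅔) = 6*(-⅔ + l/P) = -4 + 6*l/P)
-411271*(3 + t(-4, 1))/(Z(-2) - 5) = -411271*(3 + (-4 + 6*(-4)/1))/((-2)² - 5) = -411271*(3 + (-4 + 6*(-4)*1))/(4 - 5) = -411271*(3 + (-4 - 24))/(-1) = -411271*(3 - 28)*(-1) = -(-10281775)*(-1) = -411271*25 = -10281775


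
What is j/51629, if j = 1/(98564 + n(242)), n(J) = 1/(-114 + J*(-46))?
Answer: 11246/57228203410347 ≈ 1.9651e-10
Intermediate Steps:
n(J) = 1/(-114 - 46*J)
j = 11246/1108450743 (j = 1/(98564 - 1/(114 + 46*242)) = 1/(98564 - 1/(114 + 11132)) = 1/(98564 - 1/11246) = 1/(1108450743/11246) = 11246/1108450743 ≈ 1.0146e-5)
j/51629 = (11246/1108450743)/51629 = (11246/1108450743)*(1/51629) = 11246/57228203410347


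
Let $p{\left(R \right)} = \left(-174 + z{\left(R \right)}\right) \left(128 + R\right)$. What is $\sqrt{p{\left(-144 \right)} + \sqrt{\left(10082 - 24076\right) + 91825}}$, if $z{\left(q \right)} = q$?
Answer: $\sqrt{5088 + \sqrt{77831}} \approx 73.26$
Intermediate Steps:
$p{\left(R \right)} = \left(-174 + R\right) \left(128 + R\right)$
$\sqrt{p{\left(-144 \right)} + \sqrt{\left(10082 - 24076\right) + 91825}} = \sqrt{\left(-22272 + \left(-144\right)^{2} - -6624\right) + \sqrt{\left(10082 - 24076\right) + 91825}} = \sqrt{\left(-22272 + 20736 + 6624\right) + \sqrt{-13994 + 91825}} = \sqrt{5088 + \sqrt{77831}}$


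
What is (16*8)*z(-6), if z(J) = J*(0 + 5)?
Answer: -3840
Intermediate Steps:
z(J) = 5*J (z(J) = J*5 = 5*J)
(16*8)*z(-6) = (16*8)*(5*(-6)) = 128*(-30) = -3840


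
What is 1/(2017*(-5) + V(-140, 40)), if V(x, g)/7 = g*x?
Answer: -1/49285 ≈ -2.0290e-5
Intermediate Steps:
V(x, g) = 7*g*x (V(x, g) = 7*(g*x) = 7*g*x)
1/(2017*(-5) + V(-140, 40)) = 1/(2017*(-5) + 7*40*(-140)) = 1/(-10085 - 39200) = 1/(-49285) = -1/49285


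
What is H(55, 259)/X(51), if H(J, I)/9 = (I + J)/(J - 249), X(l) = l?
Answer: -471/1649 ≈ -0.28563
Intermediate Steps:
H(J, I) = 9*(I + J)/(-249 + J) (H(J, I) = 9*((I + J)/(J - 249)) = 9*((I + J)/(-249 + J)) = 9*(I + J)/(-249 + J))
H(55, 259)/X(51) = (9*(259 + 55)/(-249 + 55))/51 = (9*314/(-194))*(1/51) = (9*(-1/194)*314)*(1/51) = -1413/97*1/51 = -471/1649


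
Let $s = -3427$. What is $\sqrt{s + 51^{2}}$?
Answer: $i \sqrt{826} \approx 28.74 i$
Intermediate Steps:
$\sqrt{s + 51^{2}} = \sqrt{-3427 + 51^{2}} = \sqrt{-3427 + 2601} = \sqrt{-826} = i \sqrt{826}$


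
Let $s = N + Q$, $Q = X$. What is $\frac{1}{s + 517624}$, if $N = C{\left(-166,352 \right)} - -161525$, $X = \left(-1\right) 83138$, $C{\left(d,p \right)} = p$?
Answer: $\frac{1}{596363} \approx 1.6768 \cdot 10^{-6}$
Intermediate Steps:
$X = -83138$
$Q = -83138$
$N = 161877$ ($N = 352 - -161525 = 352 + 161525 = 161877$)
$s = 78739$ ($s = 161877 - 83138 = 78739$)
$\frac{1}{s + 517624} = \frac{1}{78739 + 517624} = \frac{1}{596363}$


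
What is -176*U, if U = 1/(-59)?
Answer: 176/59 ≈ 2.9831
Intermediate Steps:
U = -1/59 ≈ -0.016949
-176*U = -176*(-1/59) = 176/59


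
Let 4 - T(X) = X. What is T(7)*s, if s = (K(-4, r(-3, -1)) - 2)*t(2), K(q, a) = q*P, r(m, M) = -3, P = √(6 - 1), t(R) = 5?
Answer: 30 + 60*√5 ≈ 164.16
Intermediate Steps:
T(X) = 4 - X
P = √5 ≈ 2.2361
K(q, a) = q*√5
s = -10 - 20*√5 (s = (-4*√5 - 2)*5 = (-2 - 4*√5)*5 = -10 - 20*√5 ≈ -54.721)
T(7)*s = (4 - 1*7)*(-10 - 20*√5) = (4 - 7)*(-10 - 20*√5) = -3*(-10 - 20*√5) = 30 + 60*√5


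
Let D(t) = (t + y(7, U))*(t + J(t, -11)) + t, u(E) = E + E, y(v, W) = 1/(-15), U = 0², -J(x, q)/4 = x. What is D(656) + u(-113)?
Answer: -6452234/5 ≈ -1.2904e+6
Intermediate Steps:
J(x, q) = -4*x
U = 0
y(v, W) = -1/15
u(E) = 2*E
D(t) = t - 3*t*(-1/15 + t) (D(t) = (t - 1/15)*(t - 4*t) + t = (-1/15 + t)*(-3*t) + t = -3*t*(-1/15 + t) + t = t - 3*t*(-1/15 + t))
D(656) + u(-113) = (⅗)*656*(2 - 5*656) + 2*(-113) = (⅗)*656*(2 - 3280) - 226 = (⅗)*656*(-3278) - 226 = -6451104/5 - 226 = -6452234/5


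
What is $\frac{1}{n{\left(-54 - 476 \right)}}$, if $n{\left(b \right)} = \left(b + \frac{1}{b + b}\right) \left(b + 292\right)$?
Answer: $\frac{530}{66854319} \approx 7.9277 \cdot 10^{-6}$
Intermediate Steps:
$n{\left(b \right)} = \left(292 + b\right) \left(b + \frac{1}{2 b}\right)$ ($n{\left(b \right)} = \left(b + \frac{1}{2 b}\right) \left(292 + b\right) = \left(292 + b\right) \left(b + \frac{1}{2 b}\right)$)
$\frac{1}{n{\left(-54 - 476 \right)}} = \frac{1}{\frac{1}{2} + \left(-54 - 476\right)^{2} + \frac{146}{-54 - 476} + 292 \left(-54 - 476\right)} = \frac{1}{\frac{1}{2} + \left(-530\right)^{2} + \frac{146}{-530} + 292 \left(-530\right)} = \frac{1}{\frac{1}{2} + 280900 + 146 \left(- \frac{1}{530}\right) - 154760} = \frac{1}{\frac{1}{2} + 280900 - \frac{73}{265} - 154760} = \frac{1}{\frac{66854319}{530}} = \frac{530}{66854319}$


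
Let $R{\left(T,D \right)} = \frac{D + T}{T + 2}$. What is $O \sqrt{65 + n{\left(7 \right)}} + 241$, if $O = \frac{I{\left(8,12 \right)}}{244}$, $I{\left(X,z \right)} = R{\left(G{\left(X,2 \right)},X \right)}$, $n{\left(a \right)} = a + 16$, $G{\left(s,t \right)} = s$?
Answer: $241 + \frac{4 \sqrt{22}}{305} \approx 241.06$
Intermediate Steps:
$R{\left(T,D \right)} = \frac{D + T}{2 + T}$
$n{\left(a \right)} = 16 + a$
$I{\left(X,z \right)} = \frac{2 X}{2 + X}$ ($I{\left(X,z \right)} = \frac{X + X}{2 + X} = \frac{2 X}{2 + X}$)
$O = \frac{2}{305}$ ($O = \frac{2 \cdot 8 \frac{1}{2 + 8}}{244} = 2 \cdot 8 \cdot \frac{1}{10} \cdot \frac{1}{244} = \frac{8}{5} \cdot \frac{1}{244} = \frac{2}{305} \approx 0.0065574$)
$O \sqrt{65 + n{\left(7 \right)}} + 241 = \frac{2 \sqrt{65 + \left(16 + 7\right)}}{305} + 241 = \frac{2 \sqrt{65 + 23}}{305} + 241 = \frac{2 \sqrt{88}}{305} + 241 = \frac{2 \cdot 2 \sqrt{22}}{305} + 241 = \frac{4 \sqrt{22}}{305} + 241 = 241 + \frac{4 \sqrt{22}}{305}$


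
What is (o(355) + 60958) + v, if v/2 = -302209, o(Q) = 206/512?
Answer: -139125657/256 ≈ -5.4346e+5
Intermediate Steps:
o(Q) = 103/256 (o(Q) = 206*(1/512) = 103/256)
v = -604418 (v = 2*(-302209) = -604418)
(o(355) + 60958) + v = (103/256 + 60958) - 604418 = 15605351/256 - 604418 = -139125657/256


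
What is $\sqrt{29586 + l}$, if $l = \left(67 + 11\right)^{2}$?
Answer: $\sqrt{35670} \approx 188.86$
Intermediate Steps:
$l = 6084$ ($l = 78^{2} = 6084$)
$\sqrt{29586 + l} = \sqrt{29586 + 6084} = \sqrt{35670}$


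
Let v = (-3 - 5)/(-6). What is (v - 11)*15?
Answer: -145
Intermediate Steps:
v = 4/3 (v = -8*(-1/6) = 4/3 ≈ 1.3333)
(v - 11)*15 = (4/3 - 11)*15 = -29/3*15 = -145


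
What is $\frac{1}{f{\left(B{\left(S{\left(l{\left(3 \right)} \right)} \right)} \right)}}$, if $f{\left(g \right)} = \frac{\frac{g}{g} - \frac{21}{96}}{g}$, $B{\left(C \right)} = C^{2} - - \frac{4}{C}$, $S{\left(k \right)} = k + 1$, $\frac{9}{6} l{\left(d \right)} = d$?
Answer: $\frac{992}{75} \approx 13.227$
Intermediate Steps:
$l{\left(d \right)} = \frac{2 d}{3}$
$S{\left(k \right)} = 1 + k$
$B{\left(C \right)} = C^{2} + \frac{4}{C}$
$f{\left(g \right)} = \frac{25}{32 g}$ ($f{\left(g \right)} = \frac{1 - \frac{7}{32}}{g} = \frac{25}{32 g}$)
$\frac{1}{f{\left(B{\left(S{\left(l{\left(3 \right)} \right)} \right)} \right)}} = \frac{1}{\frac{25}{32} \frac{1}{\frac{1}{1 + \frac{2}{3} \cdot 3} \left(4 + \left(1 + \frac{2}{3} \cdot 3\right)^{3}\right)}} = \frac{1}{\frac{25}{32} \frac{1}{\frac{1}{1 + 2} \left(4 + \left(1 + 2\right)^{3}\right)}} = \frac{1}{\frac{25}{32} \frac{1}{\frac{1}{3} \left(4 + 3^{3}\right)}} = \frac{1}{\frac{25}{32} \frac{1}{\frac{1}{3} \left(4 + 27\right)}} = \frac{1}{\frac{25}{32} \frac{1}{\frac{1}{3} \cdot 31}} = \frac{1}{\frac{25}{32} \frac{1}{\frac{31}{3}}} = \frac{1}{\frac{25}{32} \cdot \frac{3}{31}} = \frac{1}{\frac{75}{992}} = \frac{992}{75}$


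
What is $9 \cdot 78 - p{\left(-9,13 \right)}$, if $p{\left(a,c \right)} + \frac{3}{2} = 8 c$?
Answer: $\frac{1199}{2} \approx 599.5$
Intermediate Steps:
$p{\left(a,c \right)} = - \frac{3}{2} + 8 c$
$9 \cdot 78 - p{\left(-9,13 \right)} = 9 \cdot 78 - \left(- \frac{3}{2} + 8 \cdot 13\right) = 702 - \left(- \frac{3}{2} + 104\right) = 702 - \frac{205}{2} = \frac{1199}{2}$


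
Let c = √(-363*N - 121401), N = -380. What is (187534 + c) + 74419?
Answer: 261953 + √16539 ≈ 2.6208e+5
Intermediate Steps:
c = √16539 (c = √(-363*(-380) - 121401) = √(137940 - 121401) = √16539 ≈ 128.60)
(187534 + c) + 74419 = (187534 + √16539) + 74419 = 261953 + √16539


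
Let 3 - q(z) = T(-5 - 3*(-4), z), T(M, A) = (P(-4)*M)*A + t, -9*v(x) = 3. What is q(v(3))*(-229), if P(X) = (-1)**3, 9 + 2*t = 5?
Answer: -1832/3 ≈ -610.67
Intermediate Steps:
t = -2 (t = -9/2 + (1/2)*5 = -9/2 + 5/2 = -2)
P(X) = -1
v(x) = -1/3 (v(x) = -1/9*3 = -1/3)
T(M, A) = -2 - A*M (T(M, A) = (-M)*A - 2 = -A*M - 2 = -2 - A*M)
q(z) = 5 + 7*z (q(z) = 3 - (-2 - z*(-5 - 3*(-4))) = 3 - (-2 - z*(-5 + 12)) = 3 - (-2 - 1*z*7) = 3 - (-2 - 7*z) = 3 + (2 + 7*z) = 5 + 7*z)
q(v(3))*(-229) = (5 + 7*(-1/3))*(-229) = (5 - 7/3)*(-229) = (8/3)*(-229) = -1832/3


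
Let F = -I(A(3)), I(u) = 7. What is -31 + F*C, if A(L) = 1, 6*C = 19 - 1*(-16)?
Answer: -431/6 ≈ -71.833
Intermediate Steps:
C = 35/6 (C = (19 - 1*(-16))/6 = (19 + 16)/6 = (⅙)*35 = 35/6 ≈ 5.8333)
F = -7 (F = -1*7 = -7)
-31 + F*C = -31 - 7*35/6 = -31 - 245/6 = -431/6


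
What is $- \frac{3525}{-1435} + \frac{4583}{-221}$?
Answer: $- \frac{1159516}{63427} \approx -18.281$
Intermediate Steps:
$- \frac{3525}{-1435} + \frac{4583}{-221} = \left(-3525\right) \left(- \frac{1}{1435}\right) + 4583 \left(- \frac{1}{221}\right) = \frac{705}{287} - \frac{4583}{221} = - \frac{1159516}{63427}$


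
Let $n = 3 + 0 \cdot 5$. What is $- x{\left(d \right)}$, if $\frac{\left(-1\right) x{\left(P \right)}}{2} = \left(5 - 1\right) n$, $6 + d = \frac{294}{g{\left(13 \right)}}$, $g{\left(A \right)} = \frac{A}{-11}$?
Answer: $24$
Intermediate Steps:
$g{\left(A \right)} = - \frac{A}{11}$ ($g{\left(A \right)} = A \left(- \frac{1}{11}\right) = - \frac{A}{11}$)
$n = 3$ ($n = 3 + 0 = 3$)
$d = - \frac{3312}{13}$ ($d = -6 + \frac{294}{\left(- \frac{1}{11}\right) 13} = -6 + \frac{294}{- \frac{13}{11}} = -6 + 294 \left(- \frac{11}{13}\right) = -6 - \frac{3234}{13} = - \frac{3312}{13} \approx -254.77$)
$x{\left(P \right)} = -24$ ($x{\left(P \right)} = - 2 \left(5 - 1\right) 3 = - 2 \cdot 4 \cdot 3 = \left(-2\right) 12 = -24$)
$- x{\left(d \right)} = \left(-1\right) \left(-24\right) = 24$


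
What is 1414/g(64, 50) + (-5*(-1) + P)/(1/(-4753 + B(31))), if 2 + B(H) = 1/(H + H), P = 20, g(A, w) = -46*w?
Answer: -2118950646/17825 ≈ -1.1888e+5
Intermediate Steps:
B(H) = -2 + 1/(2*H) (B(H) = -2 + 1/(H + H) = -2 + 1/(2*H))
1414/g(64, 50) + (-5*(-1) + P)/(1/(-4753 + B(31))) = 1414/((-46*50)) + (-5*(-1) + 20)/(1/(-4753 + (-2 + (½)/31))) = 1414/(-2300) + (5 + 20)/(1/(-4753 + (-2 + (½)*(1/31)))) = 1414*(-1/2300) + 25/(1/(-4753 + (-2 + 1/62))) = -707/1150 + 25/(1/(-4753 - 123/62)) = -707/1150 + 25/(1/(-294809/62)) = -707/1150 + 25/(-62/294809) = -707/1150 + 25*(-294809/62) = -707/1150 - 7370225/62 = -2118950646/17825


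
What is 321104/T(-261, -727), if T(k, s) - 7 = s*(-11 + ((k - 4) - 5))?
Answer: 160552/102147 ≈ 1.5718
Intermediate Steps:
T(k, s) = 7 + s*(-20 + k) (T(k, s) = 7 + s*(-11 + ((k - 4) - 5)) = 7 + s*(-11 + ((-4 + k) - 5)) = 7 + s*(-11 + (-9 + k)) = 7 + s*(-20 + k))
321104/T(-261, -727) = 321104/(7 - 20*(-727) - 261*(-727)) = 321104/(7 + 14540 + 189747) = 321104/204294 = 321104*(1/204294) = 160552/102147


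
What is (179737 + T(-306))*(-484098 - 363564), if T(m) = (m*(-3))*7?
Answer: -157803300906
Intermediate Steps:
T(m) = -21*m (T(m) = -3*m*7 = -21*m)
(179737 + T(-306))*(-484098 - 363564) = (179737 - 21*(-306))*(-484098 - 363564) = (179737 + 6426)*(-847662) = 186163*(-847662) = -157803300906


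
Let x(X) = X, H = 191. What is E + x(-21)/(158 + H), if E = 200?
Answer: 69779/349 ≈ 199.94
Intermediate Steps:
E + x(-21)/(158 + H) = 200 - 21/(158 + 191) = 200 - 21/349 = 69779/349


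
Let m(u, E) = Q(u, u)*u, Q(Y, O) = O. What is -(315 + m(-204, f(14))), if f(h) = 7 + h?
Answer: -41931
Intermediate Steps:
m(u, E) = u² (m(u, E) = u*u = u²)
-(315 + m(-204, f(14))) = -(315 + (-204)²) = -(315 + 41616) = -1*41931 = -41931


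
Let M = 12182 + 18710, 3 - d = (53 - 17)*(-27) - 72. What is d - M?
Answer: -29845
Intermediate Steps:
d = 1047 (d = 3 - ((53 - 17)*(-27) - 72) = 3 - (36*(-27) - 72) = 3 - (-972 - 72) = 3 - 1*(-1044) = 3 + 1044 = 1047)
M = 30892
d - M = 1047 - 1*30892 = 1047 - 30892 = -29845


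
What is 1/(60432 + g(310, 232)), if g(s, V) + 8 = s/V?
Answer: 116/7009339 ≈ 1.6549e-5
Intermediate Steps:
g(s, V) = -8 + s/V
1/(60432 + g(310, 232)) = 1/(60432 + (-8 + 310/232)) = 1/(60432 + (-8 + 310*(1/232))) = 1/(60432 + (-8 + 155/116)) = 1/(60432 - 773/116) = 1/(7009339/116) = 116/7009339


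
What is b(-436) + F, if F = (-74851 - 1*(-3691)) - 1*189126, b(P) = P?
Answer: -260722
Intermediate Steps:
F = -260286 (F = (-74851 + 3691) - 189126 = -71160 - 189126 = -260286)
b(-436) + F = -436 - 260286 = -260722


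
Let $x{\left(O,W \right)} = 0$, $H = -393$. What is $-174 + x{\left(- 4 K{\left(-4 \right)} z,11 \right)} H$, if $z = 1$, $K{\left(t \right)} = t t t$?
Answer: $-174$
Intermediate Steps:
$K{\left(t \right)} = t^{3}$ ($K{\left(t \right)} = t^{2} t = t^{3}$)
$-174 + x{\left(- 4 K{\left(-4 \right)} z,11 \right)} H = -174 + 0 \left(-393\right) = -174 + 0 = -174$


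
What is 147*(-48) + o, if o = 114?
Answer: -6942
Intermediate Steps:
147*(-48) + o = 147*(-48) + 114 = -7056 + 114 = -6942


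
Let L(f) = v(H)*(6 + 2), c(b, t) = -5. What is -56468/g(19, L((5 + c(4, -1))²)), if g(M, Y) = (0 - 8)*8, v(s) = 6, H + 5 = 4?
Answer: 14117/16 ≈ 882.31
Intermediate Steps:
H = -1 (H = -5 + 4 = -1)
L(f) = 48 (L(f) = 6*(6 + 2) = 6*8 = 48)
g(M, Y) = -64 (g(M, Y) = -8*8 = -64)
-56468/g(19, L((5 + c(4, -1))²)) = -56468/(-64) = -56468*(-1/64) = 14117/16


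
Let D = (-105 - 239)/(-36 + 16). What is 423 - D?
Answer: 2029/5 ≈ 405.80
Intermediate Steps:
D = 86/5 (D = -344/(-20) = -344*(-1/20) = 86/5 ≈ 17.200)
423 - D = 423 - 1*86/5 = 423 - 86/5 = 2029/5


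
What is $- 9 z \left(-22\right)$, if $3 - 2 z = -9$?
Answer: $1188$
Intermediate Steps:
$z = 6$ ($z = \frac{3}{2} - - \frac{9}{2} = \frac{3}{2} + \frac{9}{2} = 6$)
$- 9 z \left(-22\right) = \left(-9\right) 6 \left(-22\right) = \left(-54\right) \left(-22\right) = 1188$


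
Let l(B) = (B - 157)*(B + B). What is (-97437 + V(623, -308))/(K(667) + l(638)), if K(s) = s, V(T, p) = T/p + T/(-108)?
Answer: -28941103/182483631 ≈ -0.15860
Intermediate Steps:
V(T, p) = -T/108 + T/p (V(T, p) = T/p + T*(-1/108) = T/p - T/108 = -T/108 + T/p)
l(B) = 2*B*(-157 + B) (l(B) = (-157 + B)*(2*B) = 2*B*(-157 + B))
(-97437 + V(623, -308))/(K(667) + l(638)) = (-97437 + (-1/108*623 + 623/(-308)))/(667 + 2*638*(-157 + 638)) = (-97437 + (-623/108 + 623*(-1/308)))/(667 + 2*638*481) = (-97437 + (-623/108 - 89/44))/(667 + 613756) = (-97437 - 2314/297)/614423 = -28941103/297*1/614423 = -28941103/182483631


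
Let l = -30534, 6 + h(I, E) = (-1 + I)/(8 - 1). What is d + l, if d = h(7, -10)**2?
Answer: -1494870/49 ≈ -30508.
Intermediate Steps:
h(I, E) = -43/7 + I/7 (h(I, E) = -6 + (-1 + I)/(8 - 1) = -6 + (-1 + I)/7 = -6 + (-1 + I)*(1/7) = -6 + (-1/7 + I/7) = -43/7 + I/7)
d = 1296/49 (d = (-43/7 + (1/7)*7)**2 = (-43/7 + 1)**2 = (-36/7)**2 = 1296/49 ≈ 26.449)
d + l = 1296/49 - 30534 = -1494870/49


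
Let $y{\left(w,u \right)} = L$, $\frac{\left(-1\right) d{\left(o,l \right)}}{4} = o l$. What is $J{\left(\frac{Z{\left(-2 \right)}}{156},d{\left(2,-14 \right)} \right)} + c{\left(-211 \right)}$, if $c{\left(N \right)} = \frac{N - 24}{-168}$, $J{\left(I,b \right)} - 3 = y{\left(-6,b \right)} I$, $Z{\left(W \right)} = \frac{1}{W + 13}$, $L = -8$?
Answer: $\frac{105565}{24024} \approx 4.3941$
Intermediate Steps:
$d{\left(o,l \right)} = - 4 l o$ ($d{\left(o,l \right)} = - 4 o l = - 4 l o$)
$Z{\left(W \right)} = \frac{1}{13 + W}$
$y{\left(w,u \right)} = -8$
$J{\left(I,b \right)} = 3 - 8 I$
$c{\left(N \right)} = \frac{1}{7} - \frac{N}{168}$ ($c{\left(N \right)} = \left(N - 24\right) \left(- \frac{1}{168}\right) = \left(-24 + N\right) \left(- \frac{1}{168}\right) = \frac{1}{7} - \frac{N}{168}$)
$J{\left(\frac{Z{\left(-2 \right)}}{156},d{\left(2,-14 \right)} \right)} + c{\left(-211 \right)} = \left(3 - 8 \frac{1}{\left(13 - 2\right) 156}\right) + \left(\frac{1}{7} - - \frac{211}{168}\right) = \left(3 - 8 \cdot \frac{1}{11} \cdot \frac{1}{156}\right) + \left(\frac{1}{7} + \frac{211}{168}\right) = \left(3 - 8 \cdot \frac{1}{11} \cdot \frac{1}{156}\right) + \frac{235}{168} = \left(3 - \frac{2}{429}\right) + \frac{235}{168} = \frac{1285}{429} + \frac{235}{168} = \frac{105565}{24024}$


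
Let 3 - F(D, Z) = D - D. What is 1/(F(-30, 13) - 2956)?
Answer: -1/2953 ≈ -0.00033864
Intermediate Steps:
F(D, Z) = 3 (F(D, Z) = 3 - (D - D) = 3 - 1*0 = 3 + 0 = 3)
1/(F(-30, 13) - 2956) = 1/(3 - 2956) = 1/(-2953) = -1/2953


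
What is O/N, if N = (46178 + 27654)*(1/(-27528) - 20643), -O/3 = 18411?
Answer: 190056753/5244476200645 ≈ 3.6239e-5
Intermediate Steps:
O = -55233 (O = -3*18411 = -55233)
N = -5244476200645/3441 (N = 73832*(-1/27528 - 20643) = 73832*(-568260505/27528) = -5244476200645/3441 ≈ -1.5241e+9)
O/N = -55233/(-5244476200645/3441) = -55233*(-3441/5244476200645) = 190056753/5244476200645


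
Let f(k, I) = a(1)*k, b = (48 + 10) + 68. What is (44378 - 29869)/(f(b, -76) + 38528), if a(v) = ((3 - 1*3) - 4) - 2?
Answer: 14509/37772 ≈ 0.38412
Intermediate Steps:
a(v) = -6 (a(v) = ((3 - 3) - 4) - 2 = (0 - 4) - 2 = -4 - 2 = -6)
b = 126 (b = 58 + 68 = 126)
f(k, I) = -6*k
(44378 - 29869)/(f(b, -76) + 38528) = (44378 - 29869)/(-6*126 + 38528) = 14509/(-756 + 38528) = 14509/37772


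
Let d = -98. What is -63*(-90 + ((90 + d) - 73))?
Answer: 10773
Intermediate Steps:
-63*(-90 + ((90 + d) - 73)) = -63*(-90 + ((90 - 98) - 73)) = -63*(-90 + (-8 - 73)) = -63*(-90 - 81) = -63*(-171) = 10773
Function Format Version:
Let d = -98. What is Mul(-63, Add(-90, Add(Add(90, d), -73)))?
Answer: 10773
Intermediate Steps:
Mul(-63, Add(-90, Add(Add(90, d), -73))) = Mul(-63, Add(-90, Add(Add(90, -98), -73))) = Mul(-63, Add(-90, Add(-8, -73))) = Mul(-63, Add(-90, -81)) = Mul(-63, -171) = 10773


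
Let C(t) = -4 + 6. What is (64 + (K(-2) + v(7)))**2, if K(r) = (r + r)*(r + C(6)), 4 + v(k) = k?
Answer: 4489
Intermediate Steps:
C(t) = 2
v(k) = -4 + k
K(r) = 2*r*(2 + r) (K(r) = (r + r)*(r + 2) = (2*r)*(2 + r) = 2*r*(2 + r))
(64 + (K(-2) + v(7)))**2 = (64 + (2*(-2)*(2 - 2) + (-4 + 7)))**2 = (64 + (2*(-2)*0 + 3))**2 = (64 + (0 + 3))**2 = (64 + 3)**2 = 67**2 = 4489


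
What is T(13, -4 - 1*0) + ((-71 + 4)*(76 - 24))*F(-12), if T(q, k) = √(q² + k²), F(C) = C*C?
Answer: -501696 + √185 ≈ -5.0168e+5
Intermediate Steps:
F(C) = C²
T(q, k) = √(k² + q²)
T(13, -4 - 1*0) + ((-71 + 4)*(76 - 24))*F(-12) = √((-4 - 1*0)² + 13²) + ((-71 + 4)*(76 - 24))*(-12)² = √((-4 + 0)² + 169) - 67*52*144 = √((-4)² + 169) - 3484*144 = √(16 + 169) - 501696 = √185 - 501696 = -501696 + √185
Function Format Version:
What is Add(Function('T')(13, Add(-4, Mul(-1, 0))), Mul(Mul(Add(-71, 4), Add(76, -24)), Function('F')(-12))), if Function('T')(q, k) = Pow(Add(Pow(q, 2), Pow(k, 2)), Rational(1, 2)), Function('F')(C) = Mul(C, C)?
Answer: Add(-501696, Pow(185, Rational(1, 2))) ≈ -5.0168e+5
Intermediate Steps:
Function('F')(C) = Pow(C, 2)
Function('T')(q, k) = Pow(Add(Pow(k, 2), Pow(q, 2)), Rational(1, 2))
Add(Function('T')(13, Add(-4, Mul(-1, 0))), Mul(Mul(Add(-71, 4), Add(76, -24)), Function('F')(-12))) = Add(Pow(Add(Pow(Add(-4, Mul(-1, 0)), 2), Pow(13, 2)), Rational(1, 2)), Mul(Mul(Add(-71, 4), Add(76, -24)), Pow(-12, 2))) = Add(Pow(Add(Pow(Add(-4, 0), 2), 169), Rational(1, 2)), Mul(Mul(-67, 52), 144)) = Add(Pow(Add(Pow(-4, 2), 169), Rational(1, 2)), Mul(-3484, 144)) = Add(Pow(Add(16, 169), Rational(1, 2)), -501696) = Add(Pow(185, Rational(1, 2)), -501696) = Add(-501696, Pow(185, Rational(1, 2)))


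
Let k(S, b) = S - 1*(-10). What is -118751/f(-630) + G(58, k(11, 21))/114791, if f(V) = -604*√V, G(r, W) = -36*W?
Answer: -756/114791 - 118751*I*√70/126840 ≈ -0.0065859 - 7.833*I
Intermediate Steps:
k(S, b) = 10 + S (k(S, b) = S + 10 = 10 + S)
-118751/f(-630) + G(58, k(11, 21))/114791 = -118751*I*√70/126840 - 36*(10 + 11)/114791 = -118751*I*√70/126840 - 36*21*(1/114791) = -118751*I*√70/126840 - 756*1/114791 = -118751*I*√70/126840 - 756/114791 = -756/114791 - 118751*I*√70/126840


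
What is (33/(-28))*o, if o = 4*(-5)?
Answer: 165/7 ≈ 23.571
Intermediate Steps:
o = -20
(33/(-28))*o = (33/(-28))*(-20) = -1/28*33*(-20) = -33/28*(-20) = 165/7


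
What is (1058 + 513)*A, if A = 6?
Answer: 9426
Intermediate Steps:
(1058 + 513)*A = (1058 + 513)*6 = 1571*6 = 9426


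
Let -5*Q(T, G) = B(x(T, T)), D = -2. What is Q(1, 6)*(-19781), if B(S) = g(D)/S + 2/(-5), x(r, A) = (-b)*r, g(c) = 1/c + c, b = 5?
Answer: 19781/50 ≈ 395.62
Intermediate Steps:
g(c) = c + 1/c
x(r, A) = -5*r (x(r, A) = (-1*5)*r = -5*r)
B(S) = -2/5 - 5/(2*S) (B(S) = (-2 + 1/(-2))/S + 2/(-5) = (-2 - 1/2)/S + 2*(-1/5) = -5/(2*S) - 2/5 = -2/5 - 5/(2*S))
Q(T, G) = (-25 + 20*T)/(250*T) (Q(T, G) = -(-25 - (-20)*T)/(50*((-5*T))) = -(-1/(5*T))*(-25 + 20*T)/50 = -(-1)*(-25 + 20*T)/(250*T) = (-25 + 20*T)/(250*T))
Q(1, 6)*(-19781) = ((1/50)*(-5 + 4*1)/1)*(-19781) = ((1/50)*1*(-5 + 4))*(-19781) = ((1/50)*1*(-1))*(-19781) = -1/50*(-19781) = 19781/50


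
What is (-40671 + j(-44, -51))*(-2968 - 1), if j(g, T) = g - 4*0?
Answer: 120882835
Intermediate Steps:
j(g, T) = g (j(g, T) = g + 0 = g)
(-40671 + j(-44, -51))*(-2968 - 1) = (-40671 - 44)*(-2968 - 1) = -40715*(-2969) = 120882835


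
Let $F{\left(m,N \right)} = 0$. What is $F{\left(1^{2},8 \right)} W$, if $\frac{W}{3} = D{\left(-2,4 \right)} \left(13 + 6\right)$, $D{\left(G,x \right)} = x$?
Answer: $0$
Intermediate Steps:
$W = 228$ ($W = 3 \cdot 4 \left(13 + 6\right) = 3 \cdot 4 \cdot 19 = 3 \cdot 76 = 228$)
$F{\left(1^{2},8 \right)} W = 0 \cdot 228 = 0$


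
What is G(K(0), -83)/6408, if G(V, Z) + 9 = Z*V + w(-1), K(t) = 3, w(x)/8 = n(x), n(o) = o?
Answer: -133/3204 ≈ -0.041511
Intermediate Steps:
w(x) = 8*x
G(V, Z) = -17 + V*Z (G(V, Z) = -9 + (Z*V + 8*(-1)) = -9 + (V*Z - 8) = -9 + (-8 + V*Z) = -17 + V*Z)
G(K(0), -83)/6408 = (-17 + 3*(-83))/6408 = (-17 - 249)*(1/6408) = -266*1/6408 = -133/3204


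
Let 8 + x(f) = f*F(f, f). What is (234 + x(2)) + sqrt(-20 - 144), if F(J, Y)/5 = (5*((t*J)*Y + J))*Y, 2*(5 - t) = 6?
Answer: 1226 + 2*I*sqrt(41) ≈ 1226.0 + 12.806*I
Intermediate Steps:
t = 2 (t = 5 - 1/2*6 = 5 - 3 = 2)
F(J, Y) = 5*Y*(5*J + 10*J*Y) (F(J, Y) = 5*((5*((2*J)*Y + J))*Y) = 5*((5*(2*J*Y + J))*Y) = 5*((5*(J + 2*J*Y))*Y) = 5*((5*J + 10*J*Y)*Y) = 5*(Y*(5*J + 10*J*Y)) = 5*Y*(5*J + 10*J*Y))
x(f) = -8 + 25*f**3*(1 + 2*f) (x(f) = -8 + f*(25*f*f*(1 + 2*f)) = -8 + f*(25*f**2*(1 + 2*f)) = -8 + 25*f**3*(1 + 2*f))
(234 + x(2)) + sqrt(-20 - 144) = (234 + (-8 + 2**3*(25 + 50*2))) + sqrt(-20 - 144) = (234 + (-8 + 8*(25 + 100))) + sqrt(-164) = (234 + (-8 + 8*125)) + 2*I*sqrt(41) = (234 + (-8 + 1000)) + 2*I*sqrt(41) = (234 + 992) + 2*I*sqrt(41) = 1226 + 2*I*sqrt(41)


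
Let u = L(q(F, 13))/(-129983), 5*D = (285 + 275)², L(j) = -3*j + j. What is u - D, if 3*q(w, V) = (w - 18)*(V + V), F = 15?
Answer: -8152533812/129983 ≈ -62720.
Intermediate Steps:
q(w, V) = 2*V*(-18 + w)/3 (q(w, V) = ((w - 18)*(V + V))/3 = ((-18 + w)*(2*V))/3 = (2*V*(-18 + w))/3 = 2*V*(-18 + w)/3)
L(j) = -2*j
D = 62720 (D = (285 + 275)²/5 = (⅕)*560² = (⅕)*313600 = 62720)
u = -52/129983 (u = -4*13*(-18 + 15)/3/(-129983) = -4*13*(-3)/3*(-1/129983) = -2*(-26)*(-1/129983) = 52*(-1/129983) = -52/129983 ≈ -0.00040005)
u - D = -52/129983 - 1*62720 = -52/129983 - 62720 = -8152533812/129983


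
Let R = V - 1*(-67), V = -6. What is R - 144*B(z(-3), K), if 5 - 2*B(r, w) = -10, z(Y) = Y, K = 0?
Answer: -1019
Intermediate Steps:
R = 61 (R = -6 - 1*(-67) = -6 + 67 = 61)
B(r, w) = 15/2 (B(r, w) = 5/2 - ½*(-10) = 5/2 + 5 = 15/2)
R - 144*B(z(-3), K) = 61 - 144*15/2 = 61 - 1080 = -1019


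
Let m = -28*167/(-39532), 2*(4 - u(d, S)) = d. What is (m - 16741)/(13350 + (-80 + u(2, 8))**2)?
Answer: -165450134/190534357 ≈ -0.86835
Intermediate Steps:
u(d, S) = 4 - d/2
m = 1169/9883 (m = -4676*(-1/39532) = 1169/9883 ≈ 0.11828)
(m - 16741)/(13350 + (-80 + u(2, 8))**2) = (1169/9883 - 16741)/(13350 + (-80 + (4 - 1/2*2))**2) = -165450134/(9883*(13350 + (-80 + (4 - 1))**2)) = -165450134/(9883*(13350 + (-80 + 3)**2)) = -165450134/(9883*(13350 + (-77)**2)) = -165450134/(9883*(13350 + 5929)) = -165450134/9883/19279 = -165450134/9883*1/19279 = -165450134/190534357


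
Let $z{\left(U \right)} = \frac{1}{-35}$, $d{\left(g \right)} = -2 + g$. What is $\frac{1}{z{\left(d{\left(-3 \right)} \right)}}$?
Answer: $-35$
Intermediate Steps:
$z{\left(U \right)} = - \frac{1}{35}$
$\frac{1}{z{\left(d{\left(-3 \right)} \right)}} = \frac{1}{- \frac{1}{35}} = -35$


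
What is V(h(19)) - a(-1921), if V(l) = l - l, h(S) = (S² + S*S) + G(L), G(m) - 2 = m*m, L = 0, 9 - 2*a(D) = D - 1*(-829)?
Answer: -1101/2 ≈ -550.50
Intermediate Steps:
a(D) = -410 - D/2 (a(D) = 9/2 - (D - 1*(-829))/2 = 9/2 - (D + 829)/2 = 9/2 - (829 + D)/2 = 9/2 + (-829/2 - D/2) = -410 - D/2)
G(m) = 2 + m² (G(m) = 2 + m*m = 2 + m²)
h(S) = 2 + 2*S² (h(S) = (S² + S*S) + (2 + 0²) = (S² + S²) + (2 + 0) = 2*S² + 2 = 2 + 2*S²)
V(l) = 0
V(h(19)) - a(-1921) = 0 - (-410 - ½*(-1921)) = 0 - (-410 + 1921/2) = 0 - 1*1101/2 = 0 - 1101/2 = -1101/2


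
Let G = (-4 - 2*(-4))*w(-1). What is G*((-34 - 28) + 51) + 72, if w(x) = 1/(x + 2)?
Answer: 28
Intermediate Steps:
w(x) = 1/(2 + x)
G = 4 (G = (-4 - 2*(-4))/(2 - 1) = (-4 + 8)/1 = 4*1 = 4)
G*((-34 - 28) + 51) + 72 = 4*((-34 - 28) + 51) + 72 = 4*(-62 + 51) + 72 = 4*(-11) + 72 = -44 + 72 = 28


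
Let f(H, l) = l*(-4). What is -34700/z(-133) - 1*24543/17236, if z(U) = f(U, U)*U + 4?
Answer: -71148571/76217592 ≈ -0.93349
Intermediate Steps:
f(H, l) = -4*l
z(U) = 4 - 4*U² (z(U) = (-4*U)*U + 4 = -4*U² + 4 = 4 - 4*U²)
-34700/z(-133) - 1*24543/17236 = -34700/(4 - 4*(-133)²) - 1*24543/17236 = -34700/(4 - 4*17689) - 24543*1/17236 = -34700/(4 - 70756) - 24543/17236 = -34700/(-70752) - 24543/17236 = -34700*(-1/70752) - 24543/17236 = 8675/17688 - 24543/17236 = -71148571/76217592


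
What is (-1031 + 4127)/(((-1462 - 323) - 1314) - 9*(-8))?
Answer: -1032/1009 ≈ -1.0228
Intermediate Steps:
(-1031 + 4127)/(((-1462 - 323) - 1314) - 9*(-8)) = 3096/((-1785 - 1314) + 72) = 3096/(-3099 + 72) = 3096/(-3027) = 3096*(-1/3027) = -1032/1009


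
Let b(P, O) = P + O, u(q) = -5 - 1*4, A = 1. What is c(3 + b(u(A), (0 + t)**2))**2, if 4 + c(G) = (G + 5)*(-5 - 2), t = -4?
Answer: 11881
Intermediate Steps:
u(q) = -9 (u(q) = -5 - 4 = -9)
b(P, O) = O + P
c(G) = -39 - 7*G (c(G) = -4 + (G + 5)*(-5 - 2) = -4 + (5 + G)*(-7) = -4 + (-35 - 7*G) = -39 - 7*G)
c(3 + b(u(A), (0 + t)**2))**2 = (-39 - 7*(3 + ((0 - 4)**2 - 9)))**2 = (-39 - 7*(3 + ((-4)**2 - 9)))**2 = (-39 - 7*(3 + (16 - 9)))**2 = (-39 - 7*(3 + 7))**2 = (-39 - 7*10)**2 = (-39 - 70)**2 = (-109)**2 = 11881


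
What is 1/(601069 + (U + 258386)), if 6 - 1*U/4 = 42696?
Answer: 1/688695 ≈ 1.4520e-6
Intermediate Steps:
U = -170760 (U = 24 - 4*42696 = 24 - 170784 = -170760)
1/(601069 + (U + 258386)) = 1/(601069 + (-170760 + 258386)) = 1/(601069 + 87626) = 1/688695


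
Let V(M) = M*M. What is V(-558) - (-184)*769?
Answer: 452860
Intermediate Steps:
V(M) = M²
V(-558) - (-184)*769 = (-558)² - (-184)*769 = 311364 - 1*(-141496) = 311364 + 141496 = 452860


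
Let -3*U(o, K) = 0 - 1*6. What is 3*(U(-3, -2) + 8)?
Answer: 30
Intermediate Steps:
U(o, K) = 2 (U(o, K) = -(0 - 1*6)/3 = -(0 - 6)/3 = -1/3*(-6) = 2)
3*(U(-3, -2) + 8) = 3*(2 + 8) = 3*10 = 30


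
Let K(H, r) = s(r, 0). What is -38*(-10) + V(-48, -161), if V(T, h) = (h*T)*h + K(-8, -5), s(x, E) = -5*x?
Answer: -1243803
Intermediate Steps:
K(H, r) = -5*r
V(T, h) = 25 + T*h**2 (V(T, h) = (h*T)*h - 5*(-5) = (T*h)*h + 25 = T*h**2 + 25 = 25 + T*h**2)
-38*(-10) + V(-48, -161) = -38*(-10) + (25 - 48*(-161)**2) = 380 + (25 - 48*25921) = 380 + (25 - 1244208) = 380 - 1244183 = -1243803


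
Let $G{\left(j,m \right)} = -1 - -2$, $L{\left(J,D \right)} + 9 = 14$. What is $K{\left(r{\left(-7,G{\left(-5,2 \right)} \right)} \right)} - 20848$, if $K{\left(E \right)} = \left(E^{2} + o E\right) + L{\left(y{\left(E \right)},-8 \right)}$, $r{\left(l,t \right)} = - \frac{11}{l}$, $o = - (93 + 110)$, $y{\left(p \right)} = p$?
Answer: $- \frac{1036817}{49} \approx -21160.0$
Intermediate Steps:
$L{\left(J,D \right)} = 5$ ($L{\left(J,D \right)} = -9 + 14 = 5$)
$o = -203$ ($o = \left(-1\right) 203 = -203$)
$G{\left(j,m \right)} = 1$ ($G{\left(j,m \right)} = -1 + 2 = 1$)
$K{\left(E \right)} = 5 + E^{2} - 203 E$ ($K{\left(E \right)} = \left(E^{2} - 203 E\right) + 5 = 5 + E^{2} - 203 E$)
$K{\left(r{\left(-7,G{\left(-5,2 \right)} \right)} \right)} - 20848 = \left(5 + \left(- \frac{11}{-7}\right)^{2} - 203 \left(- \frac{11}{-7}\right)\right) - 20848 = \left(5 + \left(\left(-11\right) \left(- \frac{1}{7}\right)\right)^{2} - 203 \left(\left(-11\right) \left(- \frac{1}{7}\right)\right)\right) - 20848 = \left(5 + \left(\frac{11}{7}\right)^{2} - 319\right) - 20848 = \left(5 + \frac{121}{49} - 319\right) - 20848 = - \frac{15265}{49} - 20848 = - \frac{1036817}{49}$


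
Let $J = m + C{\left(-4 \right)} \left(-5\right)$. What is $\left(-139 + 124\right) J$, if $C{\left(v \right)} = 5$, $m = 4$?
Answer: $315$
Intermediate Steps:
$J = -21$ ($J = 4 + 5 \left(-5\right) = 4 - 25 = -21$)
$\left(-139 + 124\right) J = \left(-139 + 124\right) \left(-21\right) = \left(-15\right) \left(-21\right) = 315$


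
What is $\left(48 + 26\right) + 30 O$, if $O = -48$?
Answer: $-1366$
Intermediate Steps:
$\left(48 + 26\right) + 30 O = \left(48 + 26\right) + 30 \left(-48\right) = 74 - 1440 = -1366$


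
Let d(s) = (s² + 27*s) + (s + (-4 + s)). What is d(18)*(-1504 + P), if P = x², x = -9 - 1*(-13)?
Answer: -1252896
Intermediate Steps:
x = 4 (x = -9 + 13 = 4)
d(s) = -4 + s² + 29*s (d(s) = (s² + 27*s) + (-4 + 2*s) = -4 + s² + 29*s)
P = 16 (P = 4² = 16)
d(18)*(-1504 + P) = (-4 + 18² + 29*18)*(-1504 + 16) = (-4 + 324 + 522)*(-1488) = 842*(-1488) = -1252896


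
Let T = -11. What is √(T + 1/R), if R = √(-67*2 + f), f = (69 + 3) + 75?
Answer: √(-1859 + 13*√13)/13 ≈ 3.2745*I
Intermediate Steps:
f = 147 (f = 72 + 75 = 147)
R = √13 (R = √(-67*2 + 147) = √(-134 + 147) = √13 ≈ 3.6056)
√(T + 1/R) = √(-11 + 1/(√13)) = √(-11 + √13/13)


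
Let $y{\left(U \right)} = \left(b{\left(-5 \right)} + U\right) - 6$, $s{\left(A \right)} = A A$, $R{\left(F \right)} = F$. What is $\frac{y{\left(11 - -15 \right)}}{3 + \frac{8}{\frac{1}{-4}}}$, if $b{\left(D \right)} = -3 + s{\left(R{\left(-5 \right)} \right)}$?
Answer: $- \frac{42}{29} \approx -1.4483$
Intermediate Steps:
$s{\left(A \right)} = A^{2}$
$b{\left(D \right)} = 22$ ($b{\left(D \right)} = -3 + \left(-5\right)^{2} = -3 + 25 = 22$)
$y{\left(U \right)} = 16 + U$ ($y{\left(U \right)} = \left(22 + U\right) - 6 = 16 + U$)
$\frac{y{\left(11 - -15 \right)}}{3 + \frac{8}{\frac{1}{-4}}} = \frac{16 + \left(11 - -15\right)}{3 + \frac{8}{\frac{1}{-4}}} = \frac{16 + \left(11 + 15\right)}{3 + \frac{8}{- \frac{1}{4}}} = \frac{16 + 26}{3 + 8 \left(-4\right)} = \frac{42}{3 - 32} = \frac{42}{-29} = 42 \left(- \frac{1}{29}\right) = - \frac{42}{29}$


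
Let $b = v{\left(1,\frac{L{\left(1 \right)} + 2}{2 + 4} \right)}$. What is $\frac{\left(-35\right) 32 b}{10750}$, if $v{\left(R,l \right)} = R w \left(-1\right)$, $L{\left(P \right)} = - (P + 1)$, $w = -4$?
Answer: $- \frac{448}{1075} \approx -0.41674$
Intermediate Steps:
$L{\left(P \right)} = -1 - P$ ($L{\left(P \right)} = - (1 + P) = -1 - P$)
$v{\left(R,l \right)} = 4 R$ ($v{\left(R,l \right)} = R \left(-4\right) \left(-1\right) = - 4 R \left(-1\right) = 4 R$)
$b = 4$ ($b = 4 \cdot 1 = 4$)
$\frac{\left(-35\right) 32 b}{10750} = \frac{\left(-35\right) 32 \cdot 4}{10750} = \left(-1120\right) 4 \cdot \frac{1}{10750} = \left(-4480\right) \frac{1}{10750} = - \frac{448}{1075}$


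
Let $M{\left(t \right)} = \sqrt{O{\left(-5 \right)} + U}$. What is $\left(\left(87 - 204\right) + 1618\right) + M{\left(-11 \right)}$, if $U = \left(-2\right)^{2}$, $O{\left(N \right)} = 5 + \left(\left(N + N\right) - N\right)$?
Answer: $1503$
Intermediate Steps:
$O{\left(N \right)} = 5 + N$ ($O{\left(N \right)} = 5 + \left(2 N - N\right) = 5 + N$)
$U = 4$
$M{\left(t \right)} = 2$ ($M{\left(t \right)} = \sqrt{\left(5 - 5\right) + 4} = \sqrt{0 + 4} = \sqrt{4} = 2$)
$\left(\left(87 - 204\right) + 1618\right) + M{\left(-11 \right)} = \left(\left(87 - 204\right) + 1618\right) + 2 = \left(-117 + 1618\right) + 2 = 1501 + 2 = 1503$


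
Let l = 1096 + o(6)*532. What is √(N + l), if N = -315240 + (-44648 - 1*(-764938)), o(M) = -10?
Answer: √400826 ≈ 633.11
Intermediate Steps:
l = -4224 (l = 1096 - 10*532 = 1096 - 5320 = -4224)
N = 405050 (N = -315240 + (-44648 + 764938) = -315240 + 720290 = 405050)
√(N + l) = √(405050 - 4224) = √400826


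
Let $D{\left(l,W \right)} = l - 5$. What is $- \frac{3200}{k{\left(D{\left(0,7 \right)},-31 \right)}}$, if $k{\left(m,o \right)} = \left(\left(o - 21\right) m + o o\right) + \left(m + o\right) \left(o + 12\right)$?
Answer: $- \frac{640}{381} \approx -1.6798$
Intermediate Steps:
$D{\left(l,W \right)} = -5 + l$
$k{\left(m,o \right)} = o^{2} + m \left(-21 + o\right) + \left(12 + o\right) \left(m + o\right)$ ($k{\left(m,o \right)} = \left(\left(-21 + o\right) m + o^{2}\right) + \left(m + o\right) \left(12 + o\right) = \left(m \left(-21 + o\right) + o^{2}\right) + \left(12 + o\right) \left(m + o\right) = \left(o^{2} + m \left(-21 + o\right)\right) + \left(12 + o\right) \left(m + o\right) = o^{2} + m \left(-21 + o\right) + \left(12 + o\right) \left(m + o\right)$)
$- \frac{3200}{k{\left(D{\left(0,7 \right)},-31 \right)}} = - \frac{3200}{- 9 \left(-5 + 0\right) + 2 \left(-31\right)^{2} + 12 \left(-31\right) + 2 \left(-5 + 0\right) \left(-31\right)} = - \frac{3200}{\left(-9\right) \left(-5\right) + 2 \cdot 961 - 372 + 2 \left(-5\right) \left(-31\right)} = - \frac{3200}{45 + 1922 - 372 + 310} = - \frac{3200}{1905} = \left(-3200\right) \frac{1}{1905} = - \frac{640}{381}$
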